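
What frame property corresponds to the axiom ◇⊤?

This schema is equivalent to the D axiom □r → ◇r.
Its frame correspondent is seriality — ∀x ∃y Rxy.

seriality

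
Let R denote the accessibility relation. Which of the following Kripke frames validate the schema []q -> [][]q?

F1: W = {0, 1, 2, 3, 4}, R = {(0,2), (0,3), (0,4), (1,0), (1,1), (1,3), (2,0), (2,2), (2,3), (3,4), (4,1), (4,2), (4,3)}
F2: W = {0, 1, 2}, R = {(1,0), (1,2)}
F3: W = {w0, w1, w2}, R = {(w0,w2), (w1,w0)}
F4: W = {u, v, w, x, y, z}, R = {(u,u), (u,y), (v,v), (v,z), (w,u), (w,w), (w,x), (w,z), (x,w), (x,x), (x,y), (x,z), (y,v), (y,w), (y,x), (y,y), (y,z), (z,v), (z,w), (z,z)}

F2

This is the axiom for transitivity; its first-order frame correspondent is forall x forall y forall z (Rxy & Ryz -> Rxz).
F1: fails — R10 and R02 but not R12.
F2: satisfies the condition.
F3: fails — Rw1w0 and Rw0w2 but not Rw1w2.
F4: fails — Rvz and Rzw but not Rvw.
Valid on: F2.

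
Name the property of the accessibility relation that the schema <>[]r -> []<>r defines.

Suppose ◇□r→□◇r is valid. Take Rxy, Rxz and set V(r)={w : Ryw}. Then □r at y so ◇□r at x, so □◇r at x, so ◇r at z, giving w with Rzw and Ryw.

Convergence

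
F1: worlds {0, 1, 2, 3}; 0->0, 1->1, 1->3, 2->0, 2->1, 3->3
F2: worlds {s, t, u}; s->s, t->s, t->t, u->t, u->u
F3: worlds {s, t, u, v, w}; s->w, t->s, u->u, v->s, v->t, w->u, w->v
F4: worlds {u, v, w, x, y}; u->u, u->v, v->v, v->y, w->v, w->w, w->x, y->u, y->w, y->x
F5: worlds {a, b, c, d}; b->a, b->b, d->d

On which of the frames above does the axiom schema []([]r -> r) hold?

Frame correspondent (Sahlqvist): forall x forall y (Rxy -> Ryy) — i.e. shift-reflexivity.
F1: condition met.
F2: condition met.
F3: fails — Rvt but not Rtt.
F4: fails — Ryx but not Rxx.
F5: fails — Rba but not Raa.
Valid on: F1, F2.

F1, F2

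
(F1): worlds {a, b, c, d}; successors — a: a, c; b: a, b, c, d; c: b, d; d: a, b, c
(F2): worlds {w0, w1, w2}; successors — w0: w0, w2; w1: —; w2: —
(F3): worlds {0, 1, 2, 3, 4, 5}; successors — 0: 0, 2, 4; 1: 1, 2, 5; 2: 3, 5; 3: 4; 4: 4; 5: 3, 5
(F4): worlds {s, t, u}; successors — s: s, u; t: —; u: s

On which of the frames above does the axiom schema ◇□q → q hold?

(F4)

The schema corresponds to a generalized confluence (Geach) condition: ∀x ∀y (xRy → ∃w (yRw ∧ x = w)).
(F1): fails — aRc but no w with cRw and a=w.
(F2): fails — w0Rw2 but no w with w2Rw and w0=w.
(F3): fails — 0R2 but no w with 2Rw and 0=w.
(F4): condition met.
Valid on: (F4).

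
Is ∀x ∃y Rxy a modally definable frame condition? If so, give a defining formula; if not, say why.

The condition is seriality. A defining modal formula is □r → ◇r.
Suppose □r→◇r is valid. At any x set V(r)=W. Then □r at x, so ◇r at x, so x has a successor.

Yes — defined by □r → ◇r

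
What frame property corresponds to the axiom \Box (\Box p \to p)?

Shift-reflexivity

Suppose □(□p→p) is valid. Take Rxy and set V(p)={w : Ryw}. Then at y, □p holds; since □(□p→p) at x, □p→p at y, so p at y, i.e. Ryy.
The converse is a direct semantic check.
Frame condition: \forall x \forall y (Rxy \to Ryy).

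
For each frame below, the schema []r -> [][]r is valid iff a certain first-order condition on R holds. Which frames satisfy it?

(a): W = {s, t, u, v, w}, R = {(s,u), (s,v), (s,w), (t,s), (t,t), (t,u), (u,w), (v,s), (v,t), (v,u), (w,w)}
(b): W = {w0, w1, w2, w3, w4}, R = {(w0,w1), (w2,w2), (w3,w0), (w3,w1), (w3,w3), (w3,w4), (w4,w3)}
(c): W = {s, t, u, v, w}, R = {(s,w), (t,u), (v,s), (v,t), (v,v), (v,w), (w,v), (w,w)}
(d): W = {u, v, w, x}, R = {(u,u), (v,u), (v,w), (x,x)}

Frame correspondent (Sahlqvist): forall x forall y forall z (Rxy & Ryz -> Rxz) — i.e. transitivity.
(a): fails — Rvu and Ruw but not Rvw.
(b): fails — Rw4w3 and Rw3w1 but not Rw4w1.
(c): fails — Rvt and Rtu but not Rvu.
(d): holds.

(d)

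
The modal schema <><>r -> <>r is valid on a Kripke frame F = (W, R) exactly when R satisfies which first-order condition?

Equivalently (dual form): □r → □□r.
Suppose □r→□□r is valid. Take Rxy, Ryz and set V(r)={w : Rxw}. Then □r at x, so □□r at x, so □r at y, so r at z, i.e. Rxz.

Transitivity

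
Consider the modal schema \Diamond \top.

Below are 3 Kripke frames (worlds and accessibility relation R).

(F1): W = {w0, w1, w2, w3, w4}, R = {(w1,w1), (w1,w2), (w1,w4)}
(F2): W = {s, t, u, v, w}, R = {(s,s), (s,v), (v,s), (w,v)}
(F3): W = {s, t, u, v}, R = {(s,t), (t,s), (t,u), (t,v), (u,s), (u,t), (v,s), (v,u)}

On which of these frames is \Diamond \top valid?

Frame correspondent (Sahlqvist): \forall x \exists y Rxy — i.e. seriality.
(F1): fails — world w0 has no successor.
(F2): fails — world t has no successor.
(F3): ✓.
Valid on: (F3).

(F3)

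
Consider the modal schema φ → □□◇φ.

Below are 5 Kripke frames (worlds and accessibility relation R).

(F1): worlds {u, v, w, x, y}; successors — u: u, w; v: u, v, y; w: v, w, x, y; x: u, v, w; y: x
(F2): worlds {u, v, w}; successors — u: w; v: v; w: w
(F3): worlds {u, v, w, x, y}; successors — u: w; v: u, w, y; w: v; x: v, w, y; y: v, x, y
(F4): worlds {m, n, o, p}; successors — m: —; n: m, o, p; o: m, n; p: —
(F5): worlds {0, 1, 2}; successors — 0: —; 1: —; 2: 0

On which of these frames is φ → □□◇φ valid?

Frame correspondent (Sahlqvist): ∀x ∀z (xR²z → ∃w (x = w ∧ zRw)) — i.e. a generalized confluence (Geach) condition.
(F1): fails — uR²w but no t with u=t and wRt.
(F2): fails — uR²w but no t with u=t and wRt.
(F3): fails — vR²v but no t with v=t and vRt.
(F4): fails — nR²m but no w with n=w and mRw.
(F5): holds.

(F5)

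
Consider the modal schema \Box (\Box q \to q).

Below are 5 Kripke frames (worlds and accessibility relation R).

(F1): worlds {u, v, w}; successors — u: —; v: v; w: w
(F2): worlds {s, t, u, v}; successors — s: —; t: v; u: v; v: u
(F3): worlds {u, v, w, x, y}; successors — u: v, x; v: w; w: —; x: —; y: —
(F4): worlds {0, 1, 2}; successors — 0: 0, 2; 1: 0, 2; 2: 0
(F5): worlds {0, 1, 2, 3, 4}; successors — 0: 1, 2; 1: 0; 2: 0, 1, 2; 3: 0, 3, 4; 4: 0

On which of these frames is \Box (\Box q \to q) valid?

(F1)

Frame correspondent (Sahlqvist): \forall x \forall y (Rxy \to Ryy) — i.e. shift-reflexivity.
(F1): satisfies the condition.
(F2): fails — Ruv but not Rvv.
(F3): fails — Ruv but not Rvv.
(F4): fails — R02 but not R22.
(F5): fails — R10 but not R00.
Valid on: (F1).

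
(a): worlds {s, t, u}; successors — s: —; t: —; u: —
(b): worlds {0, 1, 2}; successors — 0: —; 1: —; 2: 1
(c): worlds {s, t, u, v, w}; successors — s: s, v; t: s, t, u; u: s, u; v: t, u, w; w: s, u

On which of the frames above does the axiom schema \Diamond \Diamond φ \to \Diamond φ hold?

Frame correspondent (Sahlqvist): \forall x \forall y \forall z (Rxy \wedge Ryz \to Rxz) — i.e. transitivity.
(a): holds.
(b): holds.
(c): fails — Rus and Rsv but not Ruv.
Valid on: (a), (b).

(a), (b)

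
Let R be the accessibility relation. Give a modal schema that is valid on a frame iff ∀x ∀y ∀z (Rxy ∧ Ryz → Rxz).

The condition is transitivity. The 4 schema □s → □□s defines it.

□s → □□s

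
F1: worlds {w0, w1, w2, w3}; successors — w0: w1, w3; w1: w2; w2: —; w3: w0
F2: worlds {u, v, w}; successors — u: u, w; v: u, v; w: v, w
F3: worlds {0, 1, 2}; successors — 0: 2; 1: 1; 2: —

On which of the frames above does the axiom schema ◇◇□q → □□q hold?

The schema corresponds to a generalized confluence (Geach) condition: ∀x ∀y ∀z ((xR²y ∧ xR²z) → ∃w (yRw ∧ z = w)).
F1: fails — w0R²w0, w0R²w0 but no w with w0Rw and w0=w.
F2: fails — uR²u, uR²v but no t with uRt and v=t.
F3: ✓.

F3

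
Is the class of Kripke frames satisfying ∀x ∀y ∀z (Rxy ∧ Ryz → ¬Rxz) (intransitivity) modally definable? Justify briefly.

No

Any modally definable frame class is closed under surjective bounded morphisms.
The 3-cycle (worlds 0,1,2 with 0→1→2→0) is intransitive. Mapping every world to a single reflexive point • is a surjective bounded morphism; the reflexive point is not intransitive (R••∧R•• but R••).
So no modal formula (or set of formulas) defines exactly the intransitive frames.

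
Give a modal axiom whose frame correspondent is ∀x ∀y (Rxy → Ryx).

A defining formula is s → □◇s (the B axiom).

s → □◇s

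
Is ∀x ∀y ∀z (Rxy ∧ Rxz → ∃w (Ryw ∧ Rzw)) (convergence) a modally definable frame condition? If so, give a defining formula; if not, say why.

Yes: it is convergence, defined by the .2 schema ◇□r → □◇r.
Suppose ◇□r→□◇r is valid. Take Rxy, Rxz and set V(r)={w : Ryw}. Then □r at y so ◇□r at x, so □◇r at x, so ◇r at z, giving w with Rzw and Ryw.

Yes — defined by ◇□r → □◇r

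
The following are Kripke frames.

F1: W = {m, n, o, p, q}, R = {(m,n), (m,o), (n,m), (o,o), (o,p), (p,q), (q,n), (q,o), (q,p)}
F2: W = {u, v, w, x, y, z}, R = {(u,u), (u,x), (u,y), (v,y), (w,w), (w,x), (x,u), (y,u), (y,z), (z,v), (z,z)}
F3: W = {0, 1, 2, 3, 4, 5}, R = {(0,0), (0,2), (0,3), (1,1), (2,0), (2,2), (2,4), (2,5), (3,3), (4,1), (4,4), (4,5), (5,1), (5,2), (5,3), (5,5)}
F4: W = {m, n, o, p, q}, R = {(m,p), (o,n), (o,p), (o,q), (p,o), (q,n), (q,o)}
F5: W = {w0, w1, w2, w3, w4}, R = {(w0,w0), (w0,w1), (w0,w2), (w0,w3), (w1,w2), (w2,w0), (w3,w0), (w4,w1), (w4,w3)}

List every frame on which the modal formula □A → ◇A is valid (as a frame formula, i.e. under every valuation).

F1, F2, F3, F5

The schema corresponds to seriality: ∀x ∃y Rxy.
F1: satisfies the condition.
F2: satisfies the condition.
F3: satisfies the condition.
F4: fails — world n has no successor.
F5: satisfies the condition.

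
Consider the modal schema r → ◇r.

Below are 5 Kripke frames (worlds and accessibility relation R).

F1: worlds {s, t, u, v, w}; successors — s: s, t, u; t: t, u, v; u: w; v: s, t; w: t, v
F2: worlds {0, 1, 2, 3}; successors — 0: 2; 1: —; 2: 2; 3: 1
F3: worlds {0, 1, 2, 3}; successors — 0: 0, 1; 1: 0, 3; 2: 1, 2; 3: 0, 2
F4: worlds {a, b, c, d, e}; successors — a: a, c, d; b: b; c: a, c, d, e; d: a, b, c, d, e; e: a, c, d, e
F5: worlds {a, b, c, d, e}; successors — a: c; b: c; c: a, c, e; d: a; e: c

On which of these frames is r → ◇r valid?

The schema corresponds to a generalized confluence (Geach) condition: ∀x ∃w (x = w ∧ xRw).
F1: fails — at u but no w* with u=w* and uRw*.
F2: fails — at 0 but no w with 0=w and 0Rw.
F3: fails — at 1 but no w with 1=w and 1Rw.
F4: ✓.
F5: fails — at a but no w with a=w and aRw.
Valid on: F4.

F4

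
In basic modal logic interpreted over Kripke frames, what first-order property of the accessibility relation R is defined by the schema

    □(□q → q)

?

shift-reflexivity

Suppose □(□q→q) is valid. Take Rxy and set V(q)={w : Ryw}. Then at y, □q holds; since □(□q→q) at x, □q→q at y, so q at y, i.e. Ryy.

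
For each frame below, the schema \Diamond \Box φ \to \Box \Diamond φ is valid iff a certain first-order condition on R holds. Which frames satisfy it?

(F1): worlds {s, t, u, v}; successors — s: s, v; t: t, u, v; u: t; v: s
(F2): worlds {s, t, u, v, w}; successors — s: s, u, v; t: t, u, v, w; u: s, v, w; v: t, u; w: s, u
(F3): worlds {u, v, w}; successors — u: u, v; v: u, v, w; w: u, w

(F3)

Frame correspondent (Sahlqvist): \forall x \forall y \forall z (Rxy \wedge Rxz \to \exists w (Ryw \wedge Rzw)) — i.e. convergence.
(F1): fails — Rtv and Rtt but v and t have no common successor.
(F2): fails — Rsv and Rsu but v and u have no common successor.
(F3): condition met.
Valid on: (F3).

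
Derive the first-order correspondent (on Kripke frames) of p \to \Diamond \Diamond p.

\forall x \exists w (x = w \wedge x R^2 w)

This is a Sahlqvist (Geach-type) schema ◇^0□^0p → □^0◇^2p.
Minimal-valuation argument: fix x; take any y with xR^0y and any z with xR^0z. Set V(p) to the set of worlds R-reachable from y in exactly 0 steps. Then □^0p holds at y, so the antecedent holds at x; validity forces ◇^2p at z, giving a w with zR^2w and yR^0w.
First-order correspondent: \forall x \exists w (x = w \wedge x R^2 w).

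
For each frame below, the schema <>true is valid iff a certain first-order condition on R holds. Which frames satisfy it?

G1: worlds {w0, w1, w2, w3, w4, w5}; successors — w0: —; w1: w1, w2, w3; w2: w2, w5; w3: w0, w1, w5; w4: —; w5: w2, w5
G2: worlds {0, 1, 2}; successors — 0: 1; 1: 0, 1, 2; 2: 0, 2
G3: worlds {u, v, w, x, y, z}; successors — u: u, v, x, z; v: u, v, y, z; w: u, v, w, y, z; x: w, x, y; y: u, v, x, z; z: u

G2, G3

This is the axiom for seriality; its first-order frame correspondent is forall x exists y Rxy.
G1: fails — world w0 has no successor.
G2: holds.
G3: holds.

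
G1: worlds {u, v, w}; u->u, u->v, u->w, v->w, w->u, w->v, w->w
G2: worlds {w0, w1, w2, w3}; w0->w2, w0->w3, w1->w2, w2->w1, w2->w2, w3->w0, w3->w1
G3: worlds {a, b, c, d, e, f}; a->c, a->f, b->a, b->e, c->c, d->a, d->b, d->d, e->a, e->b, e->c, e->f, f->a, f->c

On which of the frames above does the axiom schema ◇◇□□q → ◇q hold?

G1

This is the axiom for a generalized confluence (Geach) condition; its first-order frame correspondent is ∀x ∀y (xR²y → ∃w (yR²w ∧ xRw)).
G1: ✓.
G2: fails — w3R²w3 but no w with w3R²w and w3Rw.
G3: fails — bR²c but no w with cR²w and bRw.
Valid on: G1.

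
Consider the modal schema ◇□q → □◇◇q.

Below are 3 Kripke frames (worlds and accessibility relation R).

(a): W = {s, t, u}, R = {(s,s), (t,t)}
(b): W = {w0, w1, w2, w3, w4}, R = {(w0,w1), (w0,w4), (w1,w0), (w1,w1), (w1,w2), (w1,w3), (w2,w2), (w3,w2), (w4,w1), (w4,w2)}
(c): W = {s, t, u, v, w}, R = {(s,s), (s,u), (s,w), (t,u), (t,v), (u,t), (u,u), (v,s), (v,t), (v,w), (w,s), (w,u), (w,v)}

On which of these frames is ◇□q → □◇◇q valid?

(a), (c)

Frame correspondent (Sahlqvist): ∀x ∀y ∀z ((xRy ∧ xRz) → ∃w (yRw ∧ zR²w)) — i.e. a generalized confluence (Geach) condition.
(a): condition met.
(b): fails — w1Rw0, w1Rw2 but no w with w0Rw and w2R²w.
(c): condition met.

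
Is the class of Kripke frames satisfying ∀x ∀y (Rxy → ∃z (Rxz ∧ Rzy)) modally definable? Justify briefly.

Yes: it is density, defined by the C4 schema □□r → □r.
Suppose □□r→□r is valid. Take Rxy and set V(r)={w : xR²w}. Then □□r at x, so □r at x, so r at y, i.e. ∃z(Rxz∧Rzy).

Yes — defined by □□r → □r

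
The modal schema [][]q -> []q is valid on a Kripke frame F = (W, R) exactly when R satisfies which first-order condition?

Density

Suppose □□q→□q is valid. Take Rxy and set V(q)={w : xR²w}. Then □□q at x, so □q at x, so q at y, i.e. ∃z(Rxz∧Rzy).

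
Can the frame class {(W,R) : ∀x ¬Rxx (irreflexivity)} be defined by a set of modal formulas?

Any modally definable frame class is closed under surjective bounded morphisms.
The 5-cycle (worlds a,b,c,d,e with a→b→c→d→e→a) is irreflexive, and the map sending every world to a single reflexive point • is a surjective bounded morphism (forth: every edge maps to (•,•); back: every world has a successor). So any modal formula valid on the 5-cycle is also valid on the reflexive point, which is not irreflexive.
Hence irreflexivity is not modally definable.

Not modally definable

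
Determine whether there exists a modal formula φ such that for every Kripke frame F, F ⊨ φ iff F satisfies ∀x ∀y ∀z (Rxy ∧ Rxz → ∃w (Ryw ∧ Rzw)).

This is a Sahlqvist condition; the .2 axiom ◇□r → □◇r defines it.

Yes — defined by ◇□r → □◇r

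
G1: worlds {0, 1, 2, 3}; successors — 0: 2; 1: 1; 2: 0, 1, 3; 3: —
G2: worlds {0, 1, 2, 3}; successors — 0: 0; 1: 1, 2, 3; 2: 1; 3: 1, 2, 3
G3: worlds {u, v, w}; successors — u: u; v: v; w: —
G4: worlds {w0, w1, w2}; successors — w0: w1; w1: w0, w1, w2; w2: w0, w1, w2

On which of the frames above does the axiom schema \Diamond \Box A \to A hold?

Frame correspondent (Sahlqvist): \forall x \forall y (Rxy \to Ryx) — i.e. symmetry.
G1: fails — R23 but not R32.
G2: fails — R32 but not R23.
G3: holds.
G4: fails — Rw2w0 but not Rw0w2.

G3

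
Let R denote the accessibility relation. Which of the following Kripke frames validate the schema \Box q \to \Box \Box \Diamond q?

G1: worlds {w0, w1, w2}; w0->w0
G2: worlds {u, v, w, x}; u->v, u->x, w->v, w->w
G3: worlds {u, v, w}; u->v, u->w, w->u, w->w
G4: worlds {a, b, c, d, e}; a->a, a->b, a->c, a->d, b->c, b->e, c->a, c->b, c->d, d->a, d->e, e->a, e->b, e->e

This is the axiom for a generalized confluence (Geach) condition; its first-order frame correspondent is \forall x \forall z (x R^2 z \to \exists w (xRw \wedge zRw)).
G1: holds.
G2: fails — wR²v but no t with wRt and vRt.
G3: fails — wR²v but no t with wRt and vRt.
G4: fails — cR²b but no w with cRw and bRw.

G1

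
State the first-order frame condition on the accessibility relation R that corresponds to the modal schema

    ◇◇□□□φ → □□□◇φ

This is a Sahlqvist (Geach-type) schema ◇^2□^3φ → □^3◇^1φ.
Minimal-valuation argument: fix x; take any y with xR^2y and any z with xR^3z. Set V(φ) to the set of worlds R-reachable from y in exactly 3 steps. Then □^3φ holds at y, so the antecedent holds at x; validity forces ◇^1φ at z, giving a w with zR^1w and yR^3w.
First-order correspondent: ∀x ∀y ∀z ((xR²y ∧ xR³z) → ∃w (yR³w ∧ zRw)).

∀x ∀y ∀z ((xR²y ∧ xR³z) → ∃w (yR³w ∧ zRw))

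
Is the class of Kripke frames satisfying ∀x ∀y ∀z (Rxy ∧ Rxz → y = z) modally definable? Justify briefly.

This is a Sahlqvist condition; the CD axiom ◇q → □q defines it.
Suppose ◇q→□q is valid. Take Rxy, Rxz and set V(q)={y}. Then ◇q at x, so □q at x, so q at z, i.e. z=y.

Yes — defined by ◇q → □q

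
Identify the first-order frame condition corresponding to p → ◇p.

This schema is equivalent to the T axiom □p → p.
It corresponds to reflexivity: ∀x Rxx.

reflexivity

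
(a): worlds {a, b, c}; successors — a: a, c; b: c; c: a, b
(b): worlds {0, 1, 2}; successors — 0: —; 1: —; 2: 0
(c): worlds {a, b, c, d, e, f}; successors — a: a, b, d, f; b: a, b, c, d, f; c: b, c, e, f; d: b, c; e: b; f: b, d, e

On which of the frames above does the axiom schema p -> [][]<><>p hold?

Frame correspondent (Sahlqvist): forall x forall z (x R^2 z -> exists w (x = w & z R^2 w)) — i.e. a generalized confluence (Geach) condition.
(a): satisfies the condition.
(b): satisfies the condition.
(c): fails — eR²f but no w with e=w and fR²w.

(a), (b)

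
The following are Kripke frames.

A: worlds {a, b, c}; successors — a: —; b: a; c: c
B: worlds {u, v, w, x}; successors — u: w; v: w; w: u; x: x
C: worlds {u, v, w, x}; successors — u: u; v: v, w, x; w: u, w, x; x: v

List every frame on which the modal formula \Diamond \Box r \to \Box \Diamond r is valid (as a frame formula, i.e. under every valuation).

This is the axiom for convergence; its first-order frame correspondent is \forall x \forall y \forall z (Rxy \wedge Rxz \to \exists w (Ryw \wedge Rzw)).
A: fails — Rba and Rba but a and a have no common successor.
B: holds.
C: fails — Rvw and Rvx but w and x have no common successor.

B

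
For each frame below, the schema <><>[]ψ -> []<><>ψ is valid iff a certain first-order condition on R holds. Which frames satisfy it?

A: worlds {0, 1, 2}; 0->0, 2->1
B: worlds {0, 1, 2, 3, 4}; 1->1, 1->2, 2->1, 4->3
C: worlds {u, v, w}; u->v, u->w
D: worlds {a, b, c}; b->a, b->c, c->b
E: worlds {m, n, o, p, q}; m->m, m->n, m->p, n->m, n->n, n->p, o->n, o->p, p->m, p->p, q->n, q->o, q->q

This is the axiom for a generalized confluence (Geach) condition; its first-order frame correspondent is forall x forall y forall z ((x R^2 y & xRz) -> exists w (yRw & z R^2 w)).
A: holds.
B: holds.
C: holds.
D: fails — bR²b, bRa but no w with bRw and aR²w.
E: holds.

A, B, C, E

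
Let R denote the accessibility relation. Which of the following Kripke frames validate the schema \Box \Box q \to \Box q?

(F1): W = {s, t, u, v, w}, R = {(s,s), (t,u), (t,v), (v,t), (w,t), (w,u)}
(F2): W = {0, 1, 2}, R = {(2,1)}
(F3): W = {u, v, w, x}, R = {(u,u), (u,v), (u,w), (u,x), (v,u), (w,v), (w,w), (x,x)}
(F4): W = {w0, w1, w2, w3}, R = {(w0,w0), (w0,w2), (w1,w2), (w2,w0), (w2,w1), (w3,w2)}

(F3)

This is the axiom for density; its first-order frame correspondent is \forall x \forall y (Rxy \to \exists z (Rxz \wedge Rzy)).
(F1): fails — Rwt but no z with Rwz and Rzt.
(F2): fails — R21 but no z with R2z and Rz1.
(F3): holds.
(F4): fails — Rw1w2 but no z with Rw1z and Rzw2.
Valid on: (F3).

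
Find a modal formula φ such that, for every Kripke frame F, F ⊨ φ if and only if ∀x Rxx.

The condition is reflexivity. The T schema □r → r defines it.
Suppose □r→r is valid. At any x set V(r)={w : Rxw}. Then □r holds at x, so r holds at x, i.e. Rxx.

□r → r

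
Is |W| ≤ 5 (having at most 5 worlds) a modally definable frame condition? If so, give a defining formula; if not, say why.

No

If a class were modally definable it would be closed under disjoint unions (Goldblatt–Thomason).
Any modal formula valid on each of 6 disjoint one-world frames is valid on their disjoint union (validity is preserved under disjoint unions). Each one-world frame has |W|=1≤5, but the union has |W|=6.
So the class is not modally definable.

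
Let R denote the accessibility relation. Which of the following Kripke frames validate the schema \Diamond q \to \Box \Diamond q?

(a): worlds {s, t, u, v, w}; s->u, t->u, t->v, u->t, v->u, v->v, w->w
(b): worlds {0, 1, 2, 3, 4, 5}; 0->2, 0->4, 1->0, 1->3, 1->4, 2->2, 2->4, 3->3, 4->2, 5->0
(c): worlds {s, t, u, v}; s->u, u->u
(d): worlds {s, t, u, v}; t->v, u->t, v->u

The schema corresponds to the Euclidean property: \forall x \forall y \forall z (Rxy \wedge Rxz \to Ryz).
(a): fails — Rsu and Rsu but not Ruu.
(b): fails — R04 and R04 but not R44.
(c): ✓.
(d): fails — Rtv and Rtv but not Rvv.

(c)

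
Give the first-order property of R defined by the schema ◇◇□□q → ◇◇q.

∀x ∀y (xR²y → ∃w (yR²w ∧ xR²w))

This is a Sahlqvist (Geach-type) schema ◇^2□^2q → □^0◇^2q.
First-order correspondent: ∀x ∀y (xR²y → ∃w (yR²w ∧ xR²w)).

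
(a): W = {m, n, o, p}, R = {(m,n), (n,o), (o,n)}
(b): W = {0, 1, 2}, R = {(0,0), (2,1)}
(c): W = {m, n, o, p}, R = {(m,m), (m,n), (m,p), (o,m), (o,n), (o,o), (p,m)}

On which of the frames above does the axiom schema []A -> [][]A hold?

(b)

The schema corresponds to transitivity: forall x forall y forall z (Rxy & Ryz -> Rxz).
(a): fails — Rno and Ron but not Rnn.
(b): holds.
(c): fails — Rom and Rmp but not Rop.
Valid on: (b).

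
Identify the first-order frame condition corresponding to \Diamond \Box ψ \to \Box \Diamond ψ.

Suppose ◇□ψ→□◇ψ is valid. Take Rxy, Rxz and set V(ψ)={w : Ryw}. Then □ψ at y so ◇□ψ at x, so □◇ψ at x, so ◇ψ at z, giving w with Rzw and Ryw.

convergence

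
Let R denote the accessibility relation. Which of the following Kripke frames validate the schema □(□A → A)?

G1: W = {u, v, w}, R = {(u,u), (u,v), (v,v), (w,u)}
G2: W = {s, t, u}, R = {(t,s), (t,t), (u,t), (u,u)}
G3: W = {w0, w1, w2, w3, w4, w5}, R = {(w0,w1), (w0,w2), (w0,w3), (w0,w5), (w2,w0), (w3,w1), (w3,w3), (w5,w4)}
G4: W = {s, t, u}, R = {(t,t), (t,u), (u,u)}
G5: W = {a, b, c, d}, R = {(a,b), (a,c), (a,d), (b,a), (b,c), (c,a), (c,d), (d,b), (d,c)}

This is the axiom for shift-reflexivity; its first-order frame correspondent is ∀x ∀y (Rxy → Ryy).
G1: satisfies the condition.
G2: fails — Rts but not Rss.
G3: fails — Rw3w1 but not Rw1w1.
G4: satisfies the condition.
G5: fails — Rbc but not Rcc.
Valid on: G1, G4.

G1, G4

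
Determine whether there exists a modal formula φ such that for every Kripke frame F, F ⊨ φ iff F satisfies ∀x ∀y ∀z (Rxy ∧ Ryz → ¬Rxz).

Not modally definable

Modal frame validity is preserved under surjective bounded morphisms.
The 5-cycle (worlds w0,w1,w2,w3,w4 with w0→w1→w2→w3→w4→w0) is intransitive. Mapping every world to a single reflexive point • is a surjective bounded morphism; the reflexive point is not intransitive (R••∧R•• but R••).
So the class is not modally definable.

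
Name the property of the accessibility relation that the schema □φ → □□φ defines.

transitivity

This is the 4 axiom.
Its frame correspondent is transitivity — ∀x ∀y ∀z (Rxy ∧ Ryz → Rxz).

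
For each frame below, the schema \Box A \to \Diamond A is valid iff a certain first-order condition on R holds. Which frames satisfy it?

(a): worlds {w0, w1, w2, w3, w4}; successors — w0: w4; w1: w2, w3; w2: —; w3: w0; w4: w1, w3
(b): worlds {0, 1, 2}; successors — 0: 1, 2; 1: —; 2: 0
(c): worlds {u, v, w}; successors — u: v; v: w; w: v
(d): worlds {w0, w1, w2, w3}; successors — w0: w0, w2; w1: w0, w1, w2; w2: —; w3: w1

(c)

Frame correspondent (Sahlqvist): \forall x \exists y Rxy — i.e. seriality.
(a): fails — world w2 has no successor.
(b): fails — world 1 has no successor.
(c): ✓.
(d): fails — world w2 has no successor.
Valid on: (c).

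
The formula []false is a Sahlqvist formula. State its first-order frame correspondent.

□⊥ is valid iff no world has any successor (otherwise □⊥ fails at any world with one).

emptiness of R: forall x forall y ~Rxy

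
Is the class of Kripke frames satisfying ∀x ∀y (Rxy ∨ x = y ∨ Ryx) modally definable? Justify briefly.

Any modally definable frame class is closed under disjoint unions.
Take 3 disjoint single-world reflexive frames: each is trivially connected, but their disjoint union has 3 worlds with no edge between distinct components, so it is not connected.
Hence connectedness of R is not modally definable.

Not definable by any modal formula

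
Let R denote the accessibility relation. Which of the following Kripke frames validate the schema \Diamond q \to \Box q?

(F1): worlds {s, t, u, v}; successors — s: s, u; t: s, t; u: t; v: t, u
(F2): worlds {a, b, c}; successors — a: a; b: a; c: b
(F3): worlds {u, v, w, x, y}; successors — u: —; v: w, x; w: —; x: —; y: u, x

Frame correspondent (Sahlqvist): \forall x \forall y \forall z (Rxy \wedge Rxz \to y = z) — i.e. partial functionality.
(F1): fails — s sees both s and u.
(F2): ✓.
(F3): fails — v sees both w and x.

(F2)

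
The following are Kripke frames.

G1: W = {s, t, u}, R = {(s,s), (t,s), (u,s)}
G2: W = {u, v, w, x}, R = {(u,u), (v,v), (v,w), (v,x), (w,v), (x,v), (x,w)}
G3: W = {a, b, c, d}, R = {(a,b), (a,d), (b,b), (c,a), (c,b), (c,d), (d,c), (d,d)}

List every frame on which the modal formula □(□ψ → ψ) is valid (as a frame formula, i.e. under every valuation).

Frame correspondent (Sahlqvist): ∀x ∀y (Rxy → Ryy) — i.e. shift-reflexivity.
G1: ✓.
G2: fails — Rxw but not Rww.
G3: fails — Rdc but not Rcc.
Valid on: G1.

G1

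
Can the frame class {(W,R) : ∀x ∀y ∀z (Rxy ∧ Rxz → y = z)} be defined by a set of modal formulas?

Yes, by ◇r → □r

The condition is partial functionality. A defining modal formula is ◇r → □r.
Suppose ◇r→□r is valid. Take Rxy, Rxz and set V(r)={y}. Then ◇r at x, so □r at x, so r at z, i.e. z=y.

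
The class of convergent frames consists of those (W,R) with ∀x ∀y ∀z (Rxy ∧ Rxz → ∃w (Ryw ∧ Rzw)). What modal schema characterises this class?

The condition is convergence. The .2 schema ◇□q → □◇q defines it.
Suppose ◇□q→□◇q is valid. Take Rxy, Rxz and set V(q)={w : Ryw}. Then □q at y so ◇□q at x, so □◇q at x, so ◇q at z, giving w with Rzw and Ryw.

◇□q → □◇q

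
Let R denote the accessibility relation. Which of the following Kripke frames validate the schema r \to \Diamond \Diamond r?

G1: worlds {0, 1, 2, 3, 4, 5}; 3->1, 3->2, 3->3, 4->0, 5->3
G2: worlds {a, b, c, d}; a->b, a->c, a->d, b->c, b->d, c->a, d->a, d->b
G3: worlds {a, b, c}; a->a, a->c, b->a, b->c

G2

The schema corresponds to a generalized confluence (Geach) condition: \forall x \exists w (x = w \wedge x R^2 w).
G1: fails — at 0 but no w with 0=w and 0R²w.
G2: ✓.
G3: fails — at b but no w with b=w and bR²w.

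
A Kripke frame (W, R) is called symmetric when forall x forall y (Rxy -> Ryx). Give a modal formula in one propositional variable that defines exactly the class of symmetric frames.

The condition is symmetry. The B schema q → □◇q defines it.
Suppose q→□◇q is valid. Take Rxy and set V(q)={x}. Then q at x, so □◇q at x, so ◇q at y, so some z with Ryz has q; z=x, i.e. Ryx.

q → □◇q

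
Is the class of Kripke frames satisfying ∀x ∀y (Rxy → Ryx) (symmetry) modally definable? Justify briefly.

Yes, by p → □◇p

Yes: it is symmetry, defined by the B schema p → □◇p.
Suppose p→□◇p is valid. Take Rxy and set V(p)={x}. Then p at x, so □◇p at x, so ◇p at y, so some z with Ryz has p; z=x, i.e. Ryx.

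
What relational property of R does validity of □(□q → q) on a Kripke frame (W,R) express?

shift-reflexivity

This is the T□ axiom.
Its frame correspondent is shift-reflexivity — ∀x ∀y (Rxy → Ryy).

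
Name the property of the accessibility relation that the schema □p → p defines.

This is the T axiom.
Its frame correspondent is reflexivity — ∀x Rxx.

Reflexivity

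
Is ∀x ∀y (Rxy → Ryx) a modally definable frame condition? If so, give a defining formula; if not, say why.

The condition is symmetry. A defining modal formula is p → □◇p.

Definable; p → □◇p defines it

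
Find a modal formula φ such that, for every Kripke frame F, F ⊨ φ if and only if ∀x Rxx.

□ψ → ψ

A defining formula is □ψ → ψ (the T axiom).
Suppose □ψ→ψ is valid. At any x set V(ψ)={w : Rxw}. Then □ψ holds at x, so ψ holds at x, i.e. Rxx.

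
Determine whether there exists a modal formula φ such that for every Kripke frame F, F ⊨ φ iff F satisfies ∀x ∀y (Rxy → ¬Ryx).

Any modally definable frame class is closed under surjective bounded morphisms.
The 5-cycle (worlds 0,1,2,3,4 with 0→1→2→3→4→0) is asymmetric. Mapping every world to a single reflexive point • is a surjective bounded morphism, and the reflexive point is not asymmetric (R•• but asymmetry requires ¬R••).
So the class is not modally definable.

No — not modally definable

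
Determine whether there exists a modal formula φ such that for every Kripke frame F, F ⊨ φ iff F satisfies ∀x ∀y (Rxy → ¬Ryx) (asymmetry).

If a class were modally definable it would be closed under surjective bounded morphisms (Goldblatt–Thomason).
The 3-cycle (worlds a,b,c with a→b→c→a) is asymmetric. Mapping every world to a single reflexive point • is a surjective bounded morphism, and the reflexive point is not asymmetric (R•• but asymmetry requires ¬R••).
Hence asymmetry is not modally definable.

Not definable by any modal formula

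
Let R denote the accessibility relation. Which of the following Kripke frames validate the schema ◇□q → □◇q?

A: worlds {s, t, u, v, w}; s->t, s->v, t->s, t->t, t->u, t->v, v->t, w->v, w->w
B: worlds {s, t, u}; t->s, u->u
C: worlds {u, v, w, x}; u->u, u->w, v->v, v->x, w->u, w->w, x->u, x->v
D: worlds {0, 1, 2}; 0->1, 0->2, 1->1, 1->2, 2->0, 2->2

D

This is the axiom for convergence; its first-order frame correspondent is ∀x ∀y ∀z (Rxy ∧ Rxz → ∃w (Ryw ∧ Rzw)).
A: fails — Rtv and Rtu but v and u have no common successor.
B: fails — Rts and Rts but s and s have no common successor.
C: fails — Rxu and Rxv but u and v have no common successor.
D: holds.
Valid on: D.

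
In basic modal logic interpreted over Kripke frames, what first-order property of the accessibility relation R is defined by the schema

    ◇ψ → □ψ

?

Suppose ◇ψ→□ψ is valid. Take Rxy, Rxz and set V(ψ)={y}. Then ◇ψ at x, so □ψ at x, so ψ at z, i.e. z=y.
The converse is a direct semantic check.
So the correspondent is partial functionality.

partial functionality: ∀x ∀y ∀z (Rxy ∧ Rxz → y = z)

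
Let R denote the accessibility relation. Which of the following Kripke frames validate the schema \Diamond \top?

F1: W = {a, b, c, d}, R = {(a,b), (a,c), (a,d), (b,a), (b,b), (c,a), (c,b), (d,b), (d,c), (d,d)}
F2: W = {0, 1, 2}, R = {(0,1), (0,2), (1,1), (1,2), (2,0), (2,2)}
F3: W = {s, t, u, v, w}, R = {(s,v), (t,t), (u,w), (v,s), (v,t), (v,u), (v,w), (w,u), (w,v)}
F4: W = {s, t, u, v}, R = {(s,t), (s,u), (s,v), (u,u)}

F1, F2, F3

Frame correspondent (Sahlqvist): \forall x \exists y Rxy — i.e. seriality.
F1: ✓.
F2: ✓.
F3: ✓.
F4: fails — world t has no successor.
Valid on: F1, F2, F3.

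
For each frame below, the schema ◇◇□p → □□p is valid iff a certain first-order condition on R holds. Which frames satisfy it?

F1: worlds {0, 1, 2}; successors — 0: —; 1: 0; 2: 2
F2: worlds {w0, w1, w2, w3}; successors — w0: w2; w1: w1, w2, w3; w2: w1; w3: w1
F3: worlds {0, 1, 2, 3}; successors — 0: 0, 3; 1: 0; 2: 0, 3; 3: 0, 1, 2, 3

F1

This is the axiom for a generalized confluence (Geach) condition; its first-order frame correspondent is ∀x ∀y ∀z ((xR²y ∧ xR²z) → ∃w (yRw ∧ z = w)).
F1: ✓.
F2: fails — w1R²w2, w1R²w2 but no w with w2Rw and w2=w.
F3: fails — 0R²0, 0R²1 but no w with 0Rw and 1=w.
Valid on: F1.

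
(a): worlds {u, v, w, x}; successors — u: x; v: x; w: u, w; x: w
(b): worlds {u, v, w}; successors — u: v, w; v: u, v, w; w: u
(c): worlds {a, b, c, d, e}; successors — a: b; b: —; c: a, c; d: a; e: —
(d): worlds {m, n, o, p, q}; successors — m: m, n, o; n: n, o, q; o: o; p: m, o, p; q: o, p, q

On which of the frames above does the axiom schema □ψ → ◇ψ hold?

(a), (b), (d)

The schema corresponds to seriality: ∀x ∃y Rxy.
(a): condition met.
(b): condition met.
(c): fails — world b has no successor.
(d): condition met.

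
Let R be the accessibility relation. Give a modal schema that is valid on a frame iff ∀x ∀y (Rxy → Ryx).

r → □◇r

A defining formula is r → □◇r (the B axiom).
Suppose r→□◇r is valid. Take Rxy and set V(r)={x}. Then r at x, so □◇r at x, so ◇r at y, so some z with Ryz has r; z=x, i.e. Ryx.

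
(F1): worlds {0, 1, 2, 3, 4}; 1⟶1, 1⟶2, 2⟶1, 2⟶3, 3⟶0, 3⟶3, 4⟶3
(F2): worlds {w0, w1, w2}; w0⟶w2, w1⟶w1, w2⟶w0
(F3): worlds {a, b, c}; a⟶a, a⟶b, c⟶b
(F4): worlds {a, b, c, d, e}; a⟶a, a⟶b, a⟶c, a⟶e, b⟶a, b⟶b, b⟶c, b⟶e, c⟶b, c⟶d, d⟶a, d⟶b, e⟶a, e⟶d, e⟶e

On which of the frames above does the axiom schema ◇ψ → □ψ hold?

Frame correspondent (Sahlqvist): ∀x ∀y ∀z (Rxy ∧ Rxz → y = z) — i.e. partial functionality.
(F1): fails — 1 sees both 1 and 2.
(F2): ✓.
(F3): fails — a sees both a and b.
(F4): fails — a sees both a and b.
Valid on: (F2).

(F2)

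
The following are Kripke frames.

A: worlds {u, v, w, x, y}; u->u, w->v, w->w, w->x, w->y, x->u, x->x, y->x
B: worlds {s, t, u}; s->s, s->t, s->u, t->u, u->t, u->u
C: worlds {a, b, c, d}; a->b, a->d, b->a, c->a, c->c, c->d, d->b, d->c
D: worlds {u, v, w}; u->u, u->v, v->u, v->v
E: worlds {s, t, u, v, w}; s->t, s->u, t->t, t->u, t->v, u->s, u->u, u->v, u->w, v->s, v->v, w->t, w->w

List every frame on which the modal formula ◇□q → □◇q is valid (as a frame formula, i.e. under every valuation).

Frame correspondent (Sahlqvist): ∀x ∀y ∀z (Rxy ∧ Rxz → ∃w (Ryw ∧ Rzw)) — i.e. convergence.
A: fails — Rww and Rwv but w and v have no common successor.
B: ✓.
C: fails — Rab and Rad but b and d have no common successor.
D: ✓.
E: fails — Ruv and Ruw but v and w have no common successor.
Valid on: B, D.

B, D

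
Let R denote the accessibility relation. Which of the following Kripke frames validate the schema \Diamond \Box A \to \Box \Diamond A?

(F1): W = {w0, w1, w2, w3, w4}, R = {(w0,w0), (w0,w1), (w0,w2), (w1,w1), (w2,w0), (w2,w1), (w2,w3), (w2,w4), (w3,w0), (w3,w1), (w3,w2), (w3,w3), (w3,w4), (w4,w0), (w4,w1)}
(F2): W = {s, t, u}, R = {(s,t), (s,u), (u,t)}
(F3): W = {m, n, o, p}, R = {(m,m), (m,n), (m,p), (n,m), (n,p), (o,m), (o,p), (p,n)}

(F1)

Frame correspondent (Sahlqvist): \forall x \forall y \forall z (Rxy \wedge Rxz \to \exists w (Ryw \wedge Rzw)) — i.e. convergence.
(F1): condition met.
(F2): fails — Rsu and Rst but u and t have no common successor.
(F3): fails — Rmn and Rmp but n and p have no common successor.
Valid on: (F1).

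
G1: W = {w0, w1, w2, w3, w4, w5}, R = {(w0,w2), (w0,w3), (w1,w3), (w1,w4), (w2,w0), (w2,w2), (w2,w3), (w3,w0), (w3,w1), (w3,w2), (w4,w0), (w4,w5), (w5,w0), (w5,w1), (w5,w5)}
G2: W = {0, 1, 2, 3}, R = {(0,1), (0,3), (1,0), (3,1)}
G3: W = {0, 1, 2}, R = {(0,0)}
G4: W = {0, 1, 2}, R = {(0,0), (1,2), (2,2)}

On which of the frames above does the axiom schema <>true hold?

G1, G4

The schema corresponds to seriality: forall x exists y Rxy.
G1: ✓.
G2: fails — world 2 has no successor.
G3: fails — world 1 has no successor.
G4: ✓.
Valid on: G1, G4.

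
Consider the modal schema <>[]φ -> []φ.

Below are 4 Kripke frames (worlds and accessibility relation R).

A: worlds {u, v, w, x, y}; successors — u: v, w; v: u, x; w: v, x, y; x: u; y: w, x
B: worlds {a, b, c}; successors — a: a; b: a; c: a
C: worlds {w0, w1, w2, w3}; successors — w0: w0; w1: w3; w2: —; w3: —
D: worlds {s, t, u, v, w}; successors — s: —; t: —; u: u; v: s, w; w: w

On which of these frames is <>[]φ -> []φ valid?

Frame correspondent (Sahlqvist): forall x forall y forall z (Rxy & Rxz -> Ryz) — i.e. the Euclidean property.
A: fails — Ruv and Ruv but not Rvv.
B: condition met.
C: fails — Rw1w3 and Rw1w3 but not Rw3w3.
D: fails — Rvw and Rvs but not Rws.

B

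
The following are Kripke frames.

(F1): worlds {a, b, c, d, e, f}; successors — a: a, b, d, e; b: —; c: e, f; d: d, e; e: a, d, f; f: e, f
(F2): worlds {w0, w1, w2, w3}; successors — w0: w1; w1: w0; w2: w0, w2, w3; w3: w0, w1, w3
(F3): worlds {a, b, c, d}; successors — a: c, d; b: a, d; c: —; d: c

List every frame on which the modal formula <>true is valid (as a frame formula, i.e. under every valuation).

The schema corresponds to seriality: forall x exists y Rxy.
(F1): fails — world b has no successor.
(F2): ✓.
(F3): fails — world c has no successor.

(F2)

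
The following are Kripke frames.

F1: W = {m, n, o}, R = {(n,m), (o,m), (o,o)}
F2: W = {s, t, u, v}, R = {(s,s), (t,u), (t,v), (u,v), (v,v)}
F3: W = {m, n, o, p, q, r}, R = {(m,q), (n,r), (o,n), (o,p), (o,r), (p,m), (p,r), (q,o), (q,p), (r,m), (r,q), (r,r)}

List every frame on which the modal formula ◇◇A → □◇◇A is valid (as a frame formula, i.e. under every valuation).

This is the axiom for a generalized confluence (Geach) condition; its first-order frame correspondent is ∀x ∀y ∀z ((xR²y ∧ xRz) → ∃w (y = w ∧ zR²w)).
F1: fails — oR²m, oRm but no w with m=w and mR²w.
F2: holds.
F3: fails — mR²o, mRq but no w with o=w and qR²w.

F2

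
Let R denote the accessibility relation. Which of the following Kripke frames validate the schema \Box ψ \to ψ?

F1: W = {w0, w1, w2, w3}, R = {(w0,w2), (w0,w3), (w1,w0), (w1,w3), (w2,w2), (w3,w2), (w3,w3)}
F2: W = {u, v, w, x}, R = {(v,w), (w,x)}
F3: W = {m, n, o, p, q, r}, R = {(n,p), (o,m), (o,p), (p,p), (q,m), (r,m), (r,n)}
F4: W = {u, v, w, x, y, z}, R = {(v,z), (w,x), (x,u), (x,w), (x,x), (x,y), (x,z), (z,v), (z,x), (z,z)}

none

The schema corresponds to reflexivity: \forall x Rxx.
F1: fails — world w0 does not see itself.
F2: fails — world u does not see itself.
F3: fails — world m does not see itself.
F4: fails — world u does not see itself.
Valid on no frame.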